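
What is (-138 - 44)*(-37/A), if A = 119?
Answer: 962/17 ≈ 56.588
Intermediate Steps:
(-138 - 44)*(-37/A) = (-138 - 44)*(-37/119) = -(-6734)/119 = -182*(-37/119) = 962/17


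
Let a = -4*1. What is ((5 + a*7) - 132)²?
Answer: 24025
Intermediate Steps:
a = -4
((5 + a*7) - 132)² = ((5 - 4*7) - 132)² = ((5 - 28) - 132)² = (-23 - 132)² = (-155)² = 24025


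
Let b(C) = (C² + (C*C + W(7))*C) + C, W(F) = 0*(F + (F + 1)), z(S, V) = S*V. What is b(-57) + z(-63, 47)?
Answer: -184962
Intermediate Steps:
W(F) = 0 (W(F) = 0*(F + (1 + F)) = 0*(1 + 2*F) = 0)
b(C) = C + C² + C³ (b(C) = (C² + (C*C + 0)*C) + C = (C² + (C² + 0)*C) + C = (C² + C²*C) + C = (C² + C³) + C = C + C² + C³)
b(-57) + z(-63, 47) = -57*(1 - 57 + (-57)²) - 63*47 = -57*(1 - 57 + 3249) - 2961 = -57*3193 - 2961 = -182001 - 2961 = -184962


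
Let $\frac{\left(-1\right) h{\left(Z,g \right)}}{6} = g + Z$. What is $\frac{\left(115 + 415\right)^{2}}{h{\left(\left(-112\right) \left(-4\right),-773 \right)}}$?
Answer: $\frac{5618}{39} \approx 144.05$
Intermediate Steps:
$h{\left(Z,g \right)} = - 6 Z - 6 g$ ($h{\left(Z,g \right)} = - 6 \left(g + Z\right) = - 6 \left(Z + g\right) = - 6 Z - 6 g$)
$\frac{\left(115 + 415\right)^{2}}{h{\left(\left(-112\right) \left(-4\right),-773 \right)}} = \frac{\left(115 + 415\right)^{2}}{- 6 \left(\left(-112\right) \left(-4\right)\right) - -4638} = \frac{530^{2}}{\left(-6\right) 448 + 4638} = \frac{280900}{-2688 + 4638} = \frac{280900}{1950} = 280900 \cdot \frac{1}{1950} = \frac{5618}{39}$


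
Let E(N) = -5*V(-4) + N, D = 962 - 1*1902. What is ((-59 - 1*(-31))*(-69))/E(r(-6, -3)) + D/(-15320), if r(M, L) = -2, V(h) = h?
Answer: 246793/2298 ≈ 107.39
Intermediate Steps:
D = -940 (D = 962 - 1902 = -940)
E(N) = 20 + N (E(N) = -5*(-4) + N = 20 + N)
((-59 - 1*(-31))*(-69))/E(r(-6, -3)) + D/(-15320) = ((-59 - 1*(-31))*(-69))/(20 - 2) - 940/(-15320) = ((-59 + 31)*(-69))/18 - 940*(-1/15320) = -28*(-69)*(1/18) + 47/766 = 1932*(1/18) + 47/766 = 322/3 + 47/766 = 246793/2298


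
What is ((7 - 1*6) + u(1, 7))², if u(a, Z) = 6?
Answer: 49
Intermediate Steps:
((7 - 1*6) + u(1, 7))² = ((7 - 1*6) + 6)² = ((7 - 6) + 6)² = (1 + 6)² = 7² = 49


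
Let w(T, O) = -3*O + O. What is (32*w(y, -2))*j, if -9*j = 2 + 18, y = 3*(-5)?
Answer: -2560/9 ≈ -284.44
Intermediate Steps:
y = -15
j = -20/9 (j = -(2 + 18)/9 = -⅑*20 = -20/9 ≈ -2.2222)
w(T, O) = -2*O
(32*w(y, -2))*j = (32*(-2*(-2)))*(-20/9) = (32*4)*(-20/9) = 128*(-20/9) = -2560/9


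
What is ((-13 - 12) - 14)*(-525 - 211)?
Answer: 28704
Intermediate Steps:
((-13 - 12) - 14)*(-525 - 211) = (-25 - 14)*(-736) = -39*(-736) = 28704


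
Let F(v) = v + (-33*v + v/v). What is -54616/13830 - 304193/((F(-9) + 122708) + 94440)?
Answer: -893473799/167064095 ≈ -5.3481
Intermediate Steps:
F(v) = 1 - 32*v (F(v) = v + (-33*v + 1) = v + (1 - 33*v) = 1 - 32*v)
-54616/13830 - 304193/((F(-9) + 122708) + 94440) = -54616/13830 - 304193/(((1 - 32*(-9)) + 122708) + 94440) = -54616*1/13830 - 304193/(((1 + 288) + 122708) + 94440) = -27308/6915 - 304193/((289 + 122708) + 94440) = -27308/6915 - 304193/(122997 + 94440) = -27308/6915 - 304193/217437 = -893473799/167064095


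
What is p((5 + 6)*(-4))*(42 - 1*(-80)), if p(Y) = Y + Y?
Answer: -10736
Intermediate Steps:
p(Y) = 2*Y
p((5 + 6)*(-4))*(42 - 1*(-80)) = (2*((5 + 6)*(-4)))*(42 - 1*(-80)) = (2*(11*(-4)))*(42 + 80) = (2*(-44))*122 = -88*122 = -10736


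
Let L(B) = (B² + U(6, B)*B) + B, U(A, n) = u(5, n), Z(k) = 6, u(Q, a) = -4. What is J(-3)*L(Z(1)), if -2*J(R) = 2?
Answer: -18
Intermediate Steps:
J(R) = -1 (J(R) = -½*2 = -1)
U(A, n) = -4
L(B) = B² - 3*B (L(B) = (B² - 4*B) + B = B² - 3*B)
J(-3)*L(Z(1)) = -6*(-3 + 6) = -6*3 = -1*18 = -18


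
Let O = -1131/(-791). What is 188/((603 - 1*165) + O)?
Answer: 148708/347589 ≈ 0.42783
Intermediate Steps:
O = 1131/791 (O = -1131*(-1/791) = 1131/791 ≈ 1.4298)
188/((603 - 1*165) + O) = 188/((603 - 1*165) + 1131/791) = 188/((603 - 165) + 1131/791) = 188/(438 + 1131/791) = 188/(347589/791) = 188*(791/347589) = 148708/347589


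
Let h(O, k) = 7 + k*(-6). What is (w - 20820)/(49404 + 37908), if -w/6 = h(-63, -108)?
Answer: -4125/14552 ≈ -0.28347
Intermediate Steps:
h(O, k) = 7 - 6*k
w = -3930 (w = -6*(7 - 6*(-108)) = -6*(7 + 648) = -6*655 = -3930)
(w - 20820)/(49404 + 37908) = (-3930 - 20820)/(49404 + 37908) = -24750/87312 = -24750*1/87312 = -4125/14552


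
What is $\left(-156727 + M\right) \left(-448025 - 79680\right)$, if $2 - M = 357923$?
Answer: $271582322840$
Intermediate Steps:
$M = -357921$ ($M = 2 - 357923 = -357921$)
$\left(-156727 + M\right) \left(-448025 - 79680\right) = \left(-156727 - 357921\right) \left(-448025 - 79680\right) = \left(-514648\right) \left(-527705\right) = 271582322840$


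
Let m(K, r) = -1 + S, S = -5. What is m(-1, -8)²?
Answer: 36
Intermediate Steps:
m(K, r) = -6 (m(K, r) = -1 - 5 = -6)
m(-1, -8)² = (-6)² = 36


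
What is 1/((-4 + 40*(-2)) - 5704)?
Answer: -1/5788 ≈ -0.00017277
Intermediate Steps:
1/((-4 + 40*(-2)) - 5704) = 1/((-4 - 80) - 5704) = 1/(-84 - 5704) = 1/(-5788) = -1/5788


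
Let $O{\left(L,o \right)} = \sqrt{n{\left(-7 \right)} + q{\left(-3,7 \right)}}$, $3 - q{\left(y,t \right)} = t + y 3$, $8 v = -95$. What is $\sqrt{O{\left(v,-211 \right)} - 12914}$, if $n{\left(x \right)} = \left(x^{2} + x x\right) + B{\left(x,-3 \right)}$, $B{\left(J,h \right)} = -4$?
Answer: $\sqrt{-12914 + 3 \sqrt{11}} \approx 113.6 i$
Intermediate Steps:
$v = - \frac{95}{8}$ ($v = \frac{1}{8} \left(-95\right) = - \frac{95}{8} \approx -11.875$)
$n{\left(x \right)} = -4 + 2 x^{2}$ ($n{\left(x \right)} = \left(x^{2} + x x\right) - 4 = \left(x^{2} + x^{2}\right) - 4 = 2 x^{2} - 4 = -4 + 2 x^{2}$)
$q{\left(y,t \right)} = 3 - t - 3 y$ ($q{\left(y,t \right)} = 3 - \left(t + y 3\right) = 3 - \left(t + 3 y\right) = 3 - t - 3 y$)
$O{\left(L,o \right)} = 3 \sqrt{11}$ ($O{\left(L,o \right)} = \sqrt{\left(-4 + 2 \left(-7\right)^{2}\right) - -5} = \sqrt{\left(-4 + 2 \cdot 49\right) + \left(3 - 7 + 9\right)} = \sqrt{\left(-4 + 98\right) + 5} = \sqrt{94 + 5} = \sqrt{99} = 3 \sqrt{11}$)
$\sqrt{O{\left(v,-211 \right)} - 12914} = \sqrt{3 \sqrt{11} - 12914} = \sqrt{-12914 + 3 \sqrt{11}}$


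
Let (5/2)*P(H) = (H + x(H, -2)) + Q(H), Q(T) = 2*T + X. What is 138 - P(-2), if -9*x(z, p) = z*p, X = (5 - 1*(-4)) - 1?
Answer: 6182/45 ≈ 137.38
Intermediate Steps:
X = 8 (X = (5 + 4) - 1 = 9 - 1 = 8)
Q(T) = 8 + 2*T (Q(T) = 2*T + 8 = 8 + 2*T)
x(z, p) = -p*z/9 (x(z, p) = -z*p/9 = -p*z/9)
P(H) = 16/5 + 58*H/45 (P(H) = 2*((H - 1/9*(-2)*H) + (8 + 2*H))/5 = 2*((H + 2*H/9) + (8 + 2*H))/5 = 2*(11*H/9 + (8 + 2*H))/5 = 2*(8 + 29*H/9)/5 = 16/5 + 58*H/45)
138 - P(-2) = 138 - (16/5 + (58/45)*(-2)) = 138 - (16/5 - 116/45) = 138 - 1*28/45 = 138 - 28/45 = 6182/45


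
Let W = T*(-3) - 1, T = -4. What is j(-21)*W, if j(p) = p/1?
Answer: -231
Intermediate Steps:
j(p) = p (j(p) = p*1 = p)
W = 11 (W = -4*(-3) - 1 = 12 - 1 = 11)
j(-21)*W = -21*11 = -231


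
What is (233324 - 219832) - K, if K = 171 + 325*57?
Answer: -5204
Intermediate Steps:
K = 18696 (K = 171 + 18525 = 18696)
(233324 - 219832) - K = (233324 - 219832) - 1*18696 = 13492 - 18696 = -5204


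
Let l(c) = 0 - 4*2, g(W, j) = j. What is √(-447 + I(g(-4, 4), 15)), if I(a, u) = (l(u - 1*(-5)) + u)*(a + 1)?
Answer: 2*I*√103 ≈ 20.298*I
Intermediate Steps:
l(c) = -8 (l(c) = 0 - 8 = -8)
I(a, u) = (1 + a)*(-8 + u) (I(a, u) = (-8 + u)*(a + 1) = (-8 + u)*(1 + a) = (1 + a)*(-8 + u))
√(-447 + I(g(-4, 4), 15)) = √(-447 + (-8 + 15 - 8*4 + 4*15)) = √(-447 + (-8 + 15 - 32 + 60)) = √(-447 + 35) = √(-412) = 2*I*√103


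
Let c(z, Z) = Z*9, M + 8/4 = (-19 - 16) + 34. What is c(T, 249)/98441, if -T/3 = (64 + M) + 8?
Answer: 2241/98441 ≈ 0.022765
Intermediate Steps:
M = -3 (M = -2 + ((-19 - 16) + 34) = -2 + (-35 + 34) = -2 - 1 = -3)
T = -207 (T = -3*((64 - 3) + 8) = -3*(61 + 8) = -3*69 = -207)
c(z, Z) = 9*Z
c(T, 249)/98441 = (9*249)/98441 = 2241*(1/98441) = 2241/98441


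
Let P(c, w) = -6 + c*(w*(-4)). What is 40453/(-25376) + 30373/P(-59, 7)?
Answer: 352079805/20884448 ≈ 16.858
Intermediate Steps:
P(c, w) = -6 - 4*c*w (P(c, w) = -6 + c*(-4*w) = -6 - 4*c*w)
40453/(-25376) + 30373/P(-59, 7) = 40453/(-25376) + 30373/(-6 - 4*(-59)*7) = 40453*(-1/25376) + 30373/(-6 + 1652) = -40453/25376 + 30373/1646 = 352079805/20884448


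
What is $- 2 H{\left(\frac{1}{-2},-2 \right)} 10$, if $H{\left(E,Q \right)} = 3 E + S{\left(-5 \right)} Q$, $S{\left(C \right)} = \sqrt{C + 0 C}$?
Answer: $30 + 40 i \sqrt{5} \approx 30.0 + 89.443 i$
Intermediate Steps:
$S{\left(C \right)} = \sqrt{C}$ ($S{\left(C \right)} = \sqrt{C + 0} = \sqrt{C}$)
$H{\left(E,Q \right)} = 3 E + i Q \sqrt{5}$ ($H{\left(E,Q \right)} = 3 E + \sqrt{-5} Q = 3 E + i \sqrt{5} Q = 3 E + i Q \sqrt{5}$)
$- 2 H{\left(\frac{1}{-2},-2 \right)} 10 = - 2 \left(\frac{3}{-2} + i \left(-2\right) \sqrt{5}\right) 10 = - 2 \left(3 \left(- \frac{1}{2}\right) - 2 i \sqrt{5}\right) 10 = - 2 \left(- \frac{3}{2} - 2 i \sqrt{5}\right) 10 = \left(3 + 4 i \sqrt{5}\right) 10 = 30 + 40 i \sqrt{5}$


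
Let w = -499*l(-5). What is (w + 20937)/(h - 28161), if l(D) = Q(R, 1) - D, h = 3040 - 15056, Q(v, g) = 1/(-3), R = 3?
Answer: -55825/120531 ≈ -0.46316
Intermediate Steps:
Q(v, g) = -1/3
h = -12016
l(D) = -1/3 - D
w = -6986/3 (w = -499*(-1/3 - 1*(-5)) = -499*(-1/3 + 5) = -499*14/3 = -6986/3 ≈ -2328.7)
(w + 20937)/(h - 28161) = (-6986/3 + 20937)/(-12016 - 28161) = (55825/3)/(-40177) = (55825/3)*(-1/40177) = -55825/120531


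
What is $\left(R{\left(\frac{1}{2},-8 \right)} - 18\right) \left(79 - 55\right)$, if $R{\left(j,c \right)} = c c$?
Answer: $1104$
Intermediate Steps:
$R{\left(j,c \right)} = c^{2}$
$\left(R{\left(\frac{1}{2},-8 \right)} - 18\right) \left(79 - 55\right) = \left(\left(-8\right)^{2} - 18\right) \left(79 - 55\right) = \left(64 - 18\right) 24 = 46 \cdot 24 = 1104$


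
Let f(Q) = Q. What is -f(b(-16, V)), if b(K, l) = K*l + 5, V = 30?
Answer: 475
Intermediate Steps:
b(K, l) = 5 + K*l
-f(b(-16, V)) = -(5 - 16*30) = -(5 - 480) = -1*(-475) = 475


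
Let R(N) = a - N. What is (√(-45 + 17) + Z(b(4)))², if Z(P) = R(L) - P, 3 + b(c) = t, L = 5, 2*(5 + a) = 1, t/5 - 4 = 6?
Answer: 12657/4 - 226*I*√7 ≈ 3164.3 - 597.94*I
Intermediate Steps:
t = 50 (t = 20 + 5*6 = 20 + 30 = 50)
a = -9/2 (a = -5 + (½)*1 = -5 + ½ = -9/2 ≈ -4.5000)
R(N) = -9/2 - N
b(c) = 47 (b(c) = -3 + 50 = 47)
Z(P) = -19/2 - P (Z(P) = (-9/2 - 1*5) - P = (-9/2 - 5) - P = -19/2 - P)
(√(-45 + 17) + Z(b(4)))² = (√(-45 + 17) + (-19/2 - 1*47))² = (√(-28) + (-19/2 - 47))² = (2*I*√7 - 113/2)² = (-113/2 + 2*I*√7)²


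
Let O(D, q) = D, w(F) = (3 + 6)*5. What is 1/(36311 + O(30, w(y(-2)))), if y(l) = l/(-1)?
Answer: 1/36341 ≈ 2.7517e-5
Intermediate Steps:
y(l) = -l (y(l) = l*(-1) = -l)
w(F) = 45 (w(F) = 9*5 = 45)
1/(36311 + O(30, w(y(-2)))) = 1/(36311 + 30) = 1/36341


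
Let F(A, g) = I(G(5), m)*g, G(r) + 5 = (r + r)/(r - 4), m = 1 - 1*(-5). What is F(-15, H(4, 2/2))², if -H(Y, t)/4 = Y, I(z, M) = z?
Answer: 6400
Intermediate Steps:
m = 6 (m = 1 + 5 = 6)
G(r) = -5 + 2*r/(-4 + r) (G(r) = -5 + (r + r)/(r - 4) = -5 + (2*r)/(-4 + r) = -5 + 2*r/(-4 + r))
H(Y, t) = -4*Y
F(A, g) = 5*g (F(A, g) = ((20 - 3*5)/(-4 + 5))*g = ((20 - 15)/1)*g = (1*5)*g = 5*g)
F(-15, H(4, 2/2))² = (5*(-4*4))² = (5*(-16))² = (-80)² = 6400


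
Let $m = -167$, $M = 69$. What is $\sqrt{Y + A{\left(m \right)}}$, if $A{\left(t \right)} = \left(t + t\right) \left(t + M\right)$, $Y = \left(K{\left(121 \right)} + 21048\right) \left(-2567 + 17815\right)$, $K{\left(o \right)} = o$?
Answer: $2 \sqrt{80704411} \approx 17967.0$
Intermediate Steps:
$Y = 322784912$ ($Y = \left(121 + 21048\right) \left(-2567 + 17815\right) = 21169 \cdot 15248 = 322784912$)
$A{\left(t \right)} = 2 t \left(69 + t\right)$ ($A{\left(t \right)} = \left(t + t\right) \left(t + 69\right) = 2 t \left(69 + t\right)$)
$\sqrt{Y + A{\left(m \right)}} = \sqrt{322784912 + 2 \left(-167\right) \left(69 - 167\right)} = \sqrt{322784912 + 2 \left(-167\right) \left(-98\right)} = \sqrt{322784912 + 32732} = \sqrt{322817644} = 2 \sqrt{80704411}$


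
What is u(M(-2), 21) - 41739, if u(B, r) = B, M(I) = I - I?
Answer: -41739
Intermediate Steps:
M(I) = 0
u(M(-2), 21) - 41739 = 0 - 41739 = -41739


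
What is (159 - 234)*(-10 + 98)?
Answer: -6600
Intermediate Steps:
(159 - 234)*(-10 + 98) = -75*88 = -6600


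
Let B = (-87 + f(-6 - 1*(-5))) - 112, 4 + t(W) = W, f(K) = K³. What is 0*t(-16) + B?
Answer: -200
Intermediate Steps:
t(W) = -4 + W
B = -200 (B = (-87 + (-6 - 1*(-5))³) - 112 = (-87 + (-6 + 5)³) - 112 = (-87 + (-1)³) - 112 = (-87 - 1) - 112 = -88 - 112 = -200)
0*t(-16) + B = 0*(-4 - 16) - 200 = 0*(-20) - 200 = 0 - 200 = -200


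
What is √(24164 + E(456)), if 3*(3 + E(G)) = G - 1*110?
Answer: √218487/3 ≈ 155.81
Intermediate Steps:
E(G) = -119/3 + G/3 (E(G) = -3 + (G - 1*110)/3 = -3 + (G - 110)/3 = -3 + (-110 + G)/3 = -3 + (-110/3 + G/3) = -119/3 + G/3)
√(24164 + E(456)) = √(24164 + (-119/3 + (⅓)*456)) = √(24164 + (-119/3 + 152)) = √(24164 + 337/3) = √(72829/3) = √218487/3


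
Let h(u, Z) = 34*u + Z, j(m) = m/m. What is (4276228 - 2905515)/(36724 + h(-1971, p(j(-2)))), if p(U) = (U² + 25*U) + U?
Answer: -1370713/30263 ≈ -45.293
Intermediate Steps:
j(m) = 1
p(U) = U² + 26*U
h(u, Z) = Z + 34*u
(4276228 - 2905515)/(36724 + h(-1971, p(j(-2)))) = (4276228 - 2905515)/(36724 + (1*(26 + 1) + 34*(-1971))) = 1370713/(36724 + (1*27 - 67014)) = 1370713/(36724 + (27 - 67014)) = 1370713/(36724 - 66987) = 1370713/(-30263) = 1370713*(-1/30263) = -1370713/30263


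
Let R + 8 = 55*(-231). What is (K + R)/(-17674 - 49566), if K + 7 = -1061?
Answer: 13781/67240 ≈ 0.20495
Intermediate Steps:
K = -1068 (K = -7 - 1061 = -1068)
R = -12713 (R = -8 + 55*(-231) = -8 - 12705 = -12713)
(K + R)/(-17674 - 49566) = (-1068 - 12713)/(-17674 - 49566) = -13781/(-67240) = -13781*(-1/67240) = 13781/67240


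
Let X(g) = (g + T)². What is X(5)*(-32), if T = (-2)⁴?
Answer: -14112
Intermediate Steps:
T = 16
X(g) = (16 + g)² (X(g) = (g + 16)² = (16 + g)²)
X(5)*(-32) = (16 + 5)²*(-32) = 21²*(-32) = 441*(-32) = -14112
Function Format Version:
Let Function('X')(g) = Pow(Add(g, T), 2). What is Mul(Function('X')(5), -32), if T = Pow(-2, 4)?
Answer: -14112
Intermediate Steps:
T = 16
Function('X')(g) = Pow(Add(16, g), 2) (Function('X')(g) = Pow(Add(g, 16), 2) = Pow(Add(16, g), 2))
Mul(Function('X')(5), -32) = Mul(Pow(Add(16, 5), 2), -32) = Mul(Pow(21, 2), -32) = Mul(441, -32) = -14112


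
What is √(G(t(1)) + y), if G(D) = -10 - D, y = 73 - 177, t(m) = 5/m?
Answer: I*√119 ≈ 10.909*I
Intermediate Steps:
y = -104
√(G(t(1)) + y) = √((-10 - 5/1) - 104) = √((-10 - 5) - 104) = √(-15 - 104) = √(-119) = I*√119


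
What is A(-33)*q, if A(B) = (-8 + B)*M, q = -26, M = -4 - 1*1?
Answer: -5330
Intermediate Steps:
M = -5 (M = -4 - 1 = -5)
A(B) = 40 - 5*B (A(B) = (-8 + B)*(-5) = 40 - 5*B)
A(-33)*q = (40 - 5*(-33))*(-26) = (40 + 165)*(-26) = 205*(-26) = -5330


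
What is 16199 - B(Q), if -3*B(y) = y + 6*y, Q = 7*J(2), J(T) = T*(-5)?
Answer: 48107/3 ≈ 16036.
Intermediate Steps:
J(T) = -5*T
Q = -70 (Q = 7*(-5*2) = 7*(-10) = -70)
B(y) = -7*y/3 (B(y) = -(y + 6*y)/3 = -7*y/3)
16199 - B(Q) = 16199 - (-7)*(-70)/3 = 16199 - 1*490/3 = 16199 - 490/3 = 48107/3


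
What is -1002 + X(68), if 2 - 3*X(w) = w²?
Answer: -7628/3 ≈ -2542.7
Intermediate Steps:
X(w) = ⅔ - w²/3
-1002 + X(68) = -1002 + (⅔ - ⅓*68²) = -1002 + (⅔ - ⅓*4624) = -1002 + (⅔ - 4624/3) = -1002 - 4622/3 = -7628/3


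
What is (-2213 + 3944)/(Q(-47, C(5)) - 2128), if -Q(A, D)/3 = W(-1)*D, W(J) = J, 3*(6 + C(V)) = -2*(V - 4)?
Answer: -577/716 ≈ -0.80587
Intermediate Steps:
C(V) = -10/3 - 2*V/3 (C(V) = -6 + (-2*(V - 4))/3 = -6 + (-2*(-4 + V))/3 = -6 + (8 - 2*V)/3 = -6 + (8/3 - 2*V/3) = -10/3 - 2*V/3)
Q(A, D) = 3*D (Q(A, D) = -(-3)*D = 3*D)
(-2213 + 3944)/(Q(-47, C(5)) - 2128) = (-2213 + 3944)/(3*(-10/3 - ⅔*5) - 2128) = 1731/(3*(-10/3 - 10/3) - 2128) = 1731/(3*(-20/3) - 2128) = 1731/(-20 - 2128) = 1731/(-2148) = 1731*(-1/2148) = -577/716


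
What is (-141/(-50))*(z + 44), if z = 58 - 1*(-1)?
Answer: 14523/50 ≈ 290.46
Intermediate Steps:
z = 59 (z = 58 + 1 = 59)
(-141/(-50))*(z + 44) = (-141/(-50))*(59 + 44) = -141*(-1/50)*103 = (141/50)*103 = 14523/50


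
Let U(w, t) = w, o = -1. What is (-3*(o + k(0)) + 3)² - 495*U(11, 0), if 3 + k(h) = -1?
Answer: -5121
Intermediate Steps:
k(h) = -4 (k(h) = -3 - 1 = -4)
(-3*(o + k(0)) + 3)² - 495*U(11, 0) = (-3*(-1 - 4) + 3)² - 495*11 = (-3*(-5) + 3)² - 5445 = (15 + 3)² - 5445 = 18² - 5445 = 324 - 5445 = -5121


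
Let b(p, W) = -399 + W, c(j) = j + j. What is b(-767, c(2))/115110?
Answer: -79/23022 ≈ -0.0034315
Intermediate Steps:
c(j) = 2*j
b(-767, c(2))/115110 = (-399 + 2*2)/115110 = (-399 + 4)*(1/115110) = -395*1/115110 = -79/23022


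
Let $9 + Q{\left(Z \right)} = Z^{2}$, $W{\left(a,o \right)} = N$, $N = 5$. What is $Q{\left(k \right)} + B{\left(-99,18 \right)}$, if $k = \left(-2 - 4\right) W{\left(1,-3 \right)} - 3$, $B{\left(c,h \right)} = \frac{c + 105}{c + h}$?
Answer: $\frac{29158}{27} \approx 1079.9$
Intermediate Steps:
$W{\left(a,o \right)} = 5$
$B{\left(c,h \right)} = \frac{105 + c}{c + h}$
$k = -33$ ($k = \left(-2 - 4\right) 5 - 3 = \left(-6\right) 5 - 3 = -30 - 3 = -33$)
$Q{\left(Z \right)} = -9 + Z^{2}$
$Q{\left(k \right)} + B{\left(-99,18 \right)} = \left(-9 + \left(-33\right)^{2}\right) + \frac{105 - 99}{-99 + 18} = \left(-9 + 1089\right) + \frac{1}{-81} \cdot 6 = 1080 - \frac{2}{27} = \frac{29158}{27}$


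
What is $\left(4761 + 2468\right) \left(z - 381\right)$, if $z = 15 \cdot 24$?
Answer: $-151809$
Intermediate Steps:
$z = 360$
$\left(4761 + 2468\right) \left(z - 381\right) = \left(4761 + 2468\right) \left(360 - 381\right) = 7229 \left(-21\right) = -151809$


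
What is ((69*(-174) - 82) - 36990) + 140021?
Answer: 90943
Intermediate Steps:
((69*(-174) - 82) - 36990) + 140021 = ((-12006 - 82) - 36990) + 140021 = (-12088 - 36990) + 140021 = -49078 + 140021 = 90943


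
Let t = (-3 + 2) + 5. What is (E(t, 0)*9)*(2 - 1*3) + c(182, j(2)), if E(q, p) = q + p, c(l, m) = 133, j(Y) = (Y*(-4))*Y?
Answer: 97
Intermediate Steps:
j(Y) = -4*Y² (j(Y) = (-4*Y)*Y = -4*Y²)
t = 4 (t = -1 + 5 = 4)
E(q, p) = p + q
(E(t, 0)*9)*(2 - 1*3) + c(182, j(2)) = ((0 + 4)*9)*(2 - 1*3) + 133 = (4*9)*(2 - 3) + 133 = 36*(-1) + 133 = -36 + 133 = 97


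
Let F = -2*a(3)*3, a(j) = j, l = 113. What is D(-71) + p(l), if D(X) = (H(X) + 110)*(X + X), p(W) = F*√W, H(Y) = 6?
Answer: -16472 - 18*√113 ≈ -16663.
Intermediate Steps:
F = -18 (F = -2*3*3 = -6*3 = -18)
p(W) = -18*√W
D(X) = 232*X (D(X) = (6 + 110)*(X + X) = 116*(2*X) = 232*X)
D(-71) + p(l) = 232*(-71) - 18*√113 = -16472 - 18*√113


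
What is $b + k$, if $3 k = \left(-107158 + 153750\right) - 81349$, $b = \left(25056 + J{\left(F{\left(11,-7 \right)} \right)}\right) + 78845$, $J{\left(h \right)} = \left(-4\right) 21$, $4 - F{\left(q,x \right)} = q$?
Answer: $\frac{276694}{3} \approx 92231.0$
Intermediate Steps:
$F{\left(q,x \right)} = 4 - q$
$J{\left(h \right)} = -84$
$b = 103817$ ($b = \left(25056 - 84\right) + 78845 = 24972 + 78845 = 103817$)
$k = - \frac{34757}{3}$ ($k = \frac{\left(-107158 + 153750\right) - 81349}{3} = \frac{46592 - 81349}{3} = \frac{1}{3} \left(-34757\right) = - \frac{34757}{3} \approx -11586.0$)
$b + k = 103817 - \frac{34757}{3} = \frac{276694}{3}$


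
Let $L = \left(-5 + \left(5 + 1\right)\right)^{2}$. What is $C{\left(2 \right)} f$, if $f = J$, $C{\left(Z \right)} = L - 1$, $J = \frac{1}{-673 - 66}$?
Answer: $0$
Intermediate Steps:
$J = - \frac{1}{739}$ ($J = \frac{1}{-739} = - \frac{1}{739} \approx -0.0013532$)
$L = 1$ ($L = \left(-5 + 6\right)^{2} = 1^{2} = 1$)
$C{\left(Z \right)} = 0$ ($C{\left(Z \right)} = 1 - 1 = 0$)
$f = - \frac{1}{739} \approx -0.0013532$
$C{\left(2 \right)} f = 0 \left(- \frac{1}{739}\right) = 0$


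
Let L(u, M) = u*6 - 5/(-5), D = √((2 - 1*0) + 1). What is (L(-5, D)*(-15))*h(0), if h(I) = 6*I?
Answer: 0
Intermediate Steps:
D = √3 (D = √((2 + 0) + 1) = √(2 + 1) = √3 ≈ 1.7320)
L(u, M) = 1 + 6*u (L(u, M) = 6*u - 5*(-⅕) = 6*u + 1 = 1 + 6*u)
(L(-5, D)*(-15))*h(0) = ((1 + 6*(-5))*(-15))*(6*0) = ((1 - 30)*(-15))*0 = -29*(-15)*0 = 435*0 = 0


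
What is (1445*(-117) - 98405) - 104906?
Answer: -372376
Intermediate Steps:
(1445*(-117) - 98405) - 104906 = (-169065 - 98405) - 104906 = -267470 - 104906 = -372376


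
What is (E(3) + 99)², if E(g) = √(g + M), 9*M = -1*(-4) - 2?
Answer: (297 + √29)²/9 ≈ 10160.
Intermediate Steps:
M = 2/9 (M = (-1*(-4) - 2)/9 = (4 - 2)/9 = (⅑)*2 = 2/9 ≈ 0.22222)
E(g) = √(2/9 + g) (E(g) = √(g + 2/9) = √(2/9 + g))
(E(3) + 99)² = (√(2 + 9*3)/3 + 99)² = (√(2 + 27)/3 + 99)² = (√29/3 + 99)² = (99 + √29/3)²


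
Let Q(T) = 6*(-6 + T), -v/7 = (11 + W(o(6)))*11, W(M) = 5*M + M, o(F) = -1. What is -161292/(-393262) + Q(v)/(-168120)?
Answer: 2336583641/5509600620 ≈ 0.42409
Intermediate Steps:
W(M) = 6*M
v = -385 (v = -7*(11 + 6*(-1))*11 = -7*(11 - 6)*11 = -35*11 = -7*55 = -385)
Q(T) = -36 + 6*T
-161292/(-393262) + Q(v)/(-168120) = -161292/(-393262) + (-36 + 6*(-385))/(-168120) = -161292*(-1/393262) + (-36 - 2310)*(-1/168120) = 80646/196631 - 2346*(-1/168120) = 80646/196631 + 391/28020 = 2336583641/5509600620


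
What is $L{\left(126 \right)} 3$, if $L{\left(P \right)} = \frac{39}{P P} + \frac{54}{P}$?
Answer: $\frac{2281}{1764} \approx 1.2931$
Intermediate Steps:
$L{\left(P \right)} = \frac{39}{P^{2}} + \frac{54}{P}$
$L{\left(126 \right)} 3 = \frac{3 \left(13 + 18 \cdot 126\right)}{15876} \cdot 3 = 3 \cdot \frac{1}{15876} \left(13 + 2268\right) 3 = 3 \cdot \frac{1}{15876} \cdot 2281 \cdot 3 = \frac{2281}{5292} \cdot 3 = \frac{2281}{1764}$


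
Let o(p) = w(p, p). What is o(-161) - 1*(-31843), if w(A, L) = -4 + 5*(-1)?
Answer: 31834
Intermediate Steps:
w(A, L) = -9 (w(A, L) = -4 - 5 = -9)
o(p) = -9
o(-161) - 1*(-31843) = -9 - 1*(-31843) = -9 + 31843 = 31834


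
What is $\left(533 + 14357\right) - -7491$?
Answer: $22381$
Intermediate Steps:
$\left(533 + 14357\right) - -7491 = 14890 + 7491 = 22381$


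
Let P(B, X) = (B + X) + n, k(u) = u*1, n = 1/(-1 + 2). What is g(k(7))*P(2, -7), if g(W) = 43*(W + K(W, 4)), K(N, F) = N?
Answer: -2408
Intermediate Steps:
n = 1 (n = 1/1 = 1)
k(u) = u
g(W) = 86*W (g(W) = 43*(W + W) = 43*(2*W) = 86*W)
P(B, X) = 1 + B + X (P(B, X) = (B + X) + 1 = 1 + B + X)
g(k(7))*P(2, -7) = (86*7)*(1 + 2 - 7) = 602*(-4) = -2408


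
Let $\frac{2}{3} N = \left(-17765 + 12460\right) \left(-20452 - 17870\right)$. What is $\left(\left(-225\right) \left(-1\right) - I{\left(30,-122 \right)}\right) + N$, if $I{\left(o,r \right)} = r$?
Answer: $304947662$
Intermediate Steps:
$N = 304947315$ ($N = \frac{3 \left(-17765 + 12460\right) \left(-20452 - 17870\right)}{2} = \frac{3 \left(\left(-5305\right) \left(-38322\right)\right)}{2} = \frac{3}{2} \cdot 203298210 = 304947315$)
$\left(\left(-225\right) \left(-1\right) - I{\left(30,-122 \right)}\right) + N = \left(\left(-225\right) \left(-1\right) - -122\right) + 304947315 = \left(225 + 122\right) + 304947315 = 347 + 304947315 = 304947662$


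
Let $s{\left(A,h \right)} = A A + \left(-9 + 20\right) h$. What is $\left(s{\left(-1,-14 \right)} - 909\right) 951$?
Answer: $-1009962$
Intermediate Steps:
$s{\left(A,h \right)} = A^{2} + 11 h$
$\left(s{\left(-1,-14 \right)} - 909\right) 951 = \left(\left(\left(-1\right)^{2} + 11 \left(-14\right)\right) - 909\right) 951 = \left(\left(1 - 154\right) - 909\right) 951 = \left(-153 - 909\right) 951 = \left(-1062\right) 951 = -1009962$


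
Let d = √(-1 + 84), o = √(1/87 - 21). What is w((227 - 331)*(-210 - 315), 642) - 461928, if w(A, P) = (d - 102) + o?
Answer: -462030 + √83 + I*√158862/87 ≈ -4.6202e+5 + 4.5813*I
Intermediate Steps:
o = I*√158862/87 (o = √(1/87 - 21) = √(-1826/87) = I*√158862/87 ≈ 4.5813*I)
d = √83 ≈ 9.1104
w(A, P) = -102 + √83 + I*√158862/87 (w(A, P) = (√83 - 102) + I*√158862/87 = (-102 + √83) + I*√158862/87 = -102 + √83 + I*√158862/87)
w((227 - 331)*(-210 - 315), 642) - 461928 = (-102 + √83 + I*√158862/87) - 461928 = -462030 + √83 + I*√158862/87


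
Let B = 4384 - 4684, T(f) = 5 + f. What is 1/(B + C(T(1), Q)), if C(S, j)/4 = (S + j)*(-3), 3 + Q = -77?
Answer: 1/588 ≈ 0.0017007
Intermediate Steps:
Q = -80 (Q = -3 - 77 = -80)
B = -300
C(S, j) = -12*S - 12*j (C(S, j) = 4*((S + j)*(-3)) = 4*(-3*S - 3*j) = -12*S - 12*j)
1/(B + C(T(1), Q)) = 1/(-300 + (-12*(5 + 1) - 12*(-80))) = 1/(-300 + (-12*6 + 960)) = 1/(-300 + (-72 + 960)) = 1/(-300 + 888) = 1/588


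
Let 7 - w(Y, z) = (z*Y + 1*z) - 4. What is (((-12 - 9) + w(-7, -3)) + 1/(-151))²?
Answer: 17884441/22801 ≈ 784.37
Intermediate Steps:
w(Y, z) = 11 - z - Y*z (w(Y, z) = 7 - ((z*Y + 1*z) - 4) = 7 - ((Y*z + z) - 4) = 7 - ((z + Y*z) - 4) = 7 - (-4 + z + Y*z) = 7 + (4 - z - Y*z) = 11 - z - Y*z)
(((-12 - 9) + w(-7, -3)) + 1/(-151))² = (((-12 - 9) + (11 - 1*(-3) - 1*(-7)*(-3))) + 1/(-151))² = ((-21 + (11 + 3 - 21)) - 1/151)² = ((-21 - 7) - 1/151)² = (-28 - 1/151)² = (-4229/151)² = 17884441/22801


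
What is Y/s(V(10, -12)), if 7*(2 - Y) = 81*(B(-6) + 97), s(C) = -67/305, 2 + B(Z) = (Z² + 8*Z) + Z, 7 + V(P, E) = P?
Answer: 271145/67 ≈ 4046.9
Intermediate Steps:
V(P, E) = -7 + P
B(Z) = -2 + Z² + 9*Z (B(Z) = -2 + ((Z² + 8*Z) + Z) = -2 + (Z² + 9*Z) = -2 + Z² + 9*Z)
s(C) = -67/305 (s(C) = -67*1/305 = -67/305)
Y = -889 (Y = 2 - 81*((-2 + (-6)² + 9*(-6)) + 97)/7 = 2 - 81*((-2 + 36 - 54) + 97)/7 = 2 - 81*(-20 + 97)/7 = 2 - 81*77/7 = 2 - ⅐*6237 = 2 - 891 = -889)
Y/s(V(10, -12)) = -889/(-67/305) = -889*(-305/67) = 271145/67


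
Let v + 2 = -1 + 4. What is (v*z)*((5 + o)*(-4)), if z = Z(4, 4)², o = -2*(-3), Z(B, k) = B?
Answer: -704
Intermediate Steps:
o = 6
v = 1 (v = -2 + (-1 + 4) = -2 + 3 = 1)
z = 16 (z = 4² = 16)
(v*z)*((5 + o)*(-4)) = (1*16)*((5 + 6)*(-4)) = 16*(11*(-4)) = 16*(-44) = -704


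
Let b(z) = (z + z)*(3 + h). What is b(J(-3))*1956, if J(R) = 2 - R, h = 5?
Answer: 156480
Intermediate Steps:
b(z) = 16*z (b(z) = (z + z)*(3 + 5) = (2*z)*8 = 16*z)
b(J(-3))*1956 = (16*(2 - 1*(-3)))*1956 = (16*(2 + 3))*1956 = (16*5)*1956 = 80*1956 = 156480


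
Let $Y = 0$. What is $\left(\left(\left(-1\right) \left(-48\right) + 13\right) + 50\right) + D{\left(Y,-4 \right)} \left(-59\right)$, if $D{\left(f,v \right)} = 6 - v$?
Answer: $-479$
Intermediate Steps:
$\left(\left(\left(-1\right) \left(-48\right) + 13\right) + 50\right) + D{\left(Y,-4 \right)} \left(-59\right) = \left(\left(\left(-1\right) \left(-48\right) + 13\right) + 50\right) + \left(6 - -4\right) \left(-59\right) = \left(\left(48 + 13\right) + 50\right) + \left(6 + 4\right) \left(-59\right) = \left(61 + 50\right) + 10 \left(-59\right) = 111 - 590 = -479$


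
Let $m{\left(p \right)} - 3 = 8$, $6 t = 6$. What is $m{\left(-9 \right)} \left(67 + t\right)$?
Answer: $748$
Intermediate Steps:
$t = 1$ ($t = \frac{1}{6} \cdot 6 = 1$)
$m{\left(p \right)} = 11$ ($m{\left(p \right)} = 3 + 8 = 11$)
$m{\left(-9 \right)} \left(67 + t\right) = 11 \left(67 + 1\right) = 11 \cdot 68 = 748$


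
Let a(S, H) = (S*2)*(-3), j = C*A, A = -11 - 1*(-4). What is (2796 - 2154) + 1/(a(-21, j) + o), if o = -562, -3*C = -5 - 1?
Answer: 279911/436 ≈ 642.00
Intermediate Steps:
A = -7 (A = -11 + 4 = -7)
C = 2 (C = -(-5 - 1)/3 = -⅓*(-6) = 2)
j = -14 (j = 2*(-7) = -14)
a(S, H) = -6*S (a(S, H) = (2*S)*(-3) = -6*S)
(2796 - 2154) + 1/(a(-21, j) + o) = (2796 - 2154) + 1/(-6*(-21) - 562) = 642 + 1/(126 - 562) = 642 + 1/(-436) = 642 - 1/436 = 279911/436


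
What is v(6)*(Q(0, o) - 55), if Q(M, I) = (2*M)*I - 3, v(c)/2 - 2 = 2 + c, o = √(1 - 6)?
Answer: -1160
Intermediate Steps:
o = I*√5 (o = √(-5) = I*√5 ≈ 2.2361*I)
v(c) = 8 + 2*c (v(c) = 4 + 2*(2 + c) = 4 + (4 + 2*c) = 8 + 2*c)
Q(M, I) = -3 + 2*I*M (Q(M, I) = 2*I*M - 3 = -3 + 2*I*M)
v(6)*(Q(0, o) - 55) = (8 + 2*6)*((-3 + 2*(I*√5)*0) - 55) = (8 + 12)*((-3 + 0) - 55) = 20*(-3 - 55) = 20*(-58) = -1160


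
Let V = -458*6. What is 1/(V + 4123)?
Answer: 1/1375 ≈ 0.00072727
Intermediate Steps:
V = -2748
1/(V + 4123) = 1/(-2748 + 4123) = 1/1375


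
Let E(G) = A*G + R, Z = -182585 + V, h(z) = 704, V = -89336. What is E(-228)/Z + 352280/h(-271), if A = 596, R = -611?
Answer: 11986053147/23929048 ≈ 500.90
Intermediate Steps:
Z = -271921 (Z = -182585 - 89336 = -271921)
E(G) = -611 + 596*G (E(G) = 596*G - 611 = -611 + 596*G)
E(-228)/Z + 352280/h(-271) = (-611 + 596*(-228))/(-271921) + 352280/704 = (-611 - 135888)*(-1/271921) + 352280*(1/704) = -136499*(-1/271921) + 44035/88 = 136499/271921 + 44035/88 = 11986053147/23929048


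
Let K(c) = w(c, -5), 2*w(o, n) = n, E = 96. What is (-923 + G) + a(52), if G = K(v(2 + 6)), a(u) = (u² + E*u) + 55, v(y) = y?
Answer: 13651/2 ≈ 6825.5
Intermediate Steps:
w(o, n) = n/2
a(u) = 55 + u² + 96*u (a(u) = (u² + 96*u) + 55 = 55 + u² + 96*u)
K(c) = -5/2 (K(c) = (½)*(-5) = -5/2)
G = -5/2 ≈ -2.5000
(-923 + G) + a(52) = (-923 - 5/2) + (55 + 52² + 96*52) = -1851/2 + (55 + 2704 + 4992) = -1851/2 + 7751 = 13651/2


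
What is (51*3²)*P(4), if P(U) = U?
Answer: 1836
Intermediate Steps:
(51*3²)*P(4) = (51*3²)*4 = (51*9)*4 = 459*4 = 1836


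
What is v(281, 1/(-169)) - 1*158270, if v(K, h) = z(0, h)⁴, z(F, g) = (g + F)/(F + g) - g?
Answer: -129104866002670/815730721 ≈ -1.5827e+5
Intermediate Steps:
z(F, g) = 1 - g (z(F, g) = (F + g)/(F + g) - g = 1 - g)
v(K, h) = (1 - h)⁴
v(281, 1/(-169)) - 1*158270 = (-1 + 1/(-169))⁴ - 1*158270 = (-1 - 1/169)⁴ - 158270 = (-170/169)⁴ - 158270 = 835210000/815730721 - 158270 = -129104866002670/815730721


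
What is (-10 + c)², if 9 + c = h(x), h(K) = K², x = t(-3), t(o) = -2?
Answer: 225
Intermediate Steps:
x = -2
c = -5 (c = -9 + (-2)² = -9 + 4 = -5)
(-10 + c)² = (-10 - 5)² = (-15)² = 225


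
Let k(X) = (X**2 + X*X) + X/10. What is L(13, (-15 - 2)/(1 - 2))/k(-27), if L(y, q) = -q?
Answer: -170/14553 ≈ -0.011681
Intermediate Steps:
k(X) = 2*X**2 + X/10 (k(X) = (X**2 + X**2) + X*(1/10) = 2*X**2 + X/10)
L(13, (-15 - 2)/(1 - 2))/k(-27) = (-(-15 - 2)/(1 - 2))/(((1/10)*(-27)*(1 + 20*(-27)))) = (-(-17)/(-1))/(((1/10)*(-27)*(1 - 540))) = (-(-17)*(-1))/(((1/10)*(-27)*(-539))) = (-1*17)/(14553/10) = -17*10/14553 = -170/14553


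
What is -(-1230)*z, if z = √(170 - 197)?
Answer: 3690*I*√3 ≈ 6391.3*I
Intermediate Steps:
z = 3*I*√3 (z = √(-27) = 3*I*√3 ≈ 5.1962*I)
-(-1230)*z = -(-1230)*3*I*√3 = -(-3690)*I*√3 = 3690*I*√3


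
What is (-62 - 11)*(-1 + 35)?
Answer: -2482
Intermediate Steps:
(-62 - 11)*(-1 + 35) = -73*34 = -2482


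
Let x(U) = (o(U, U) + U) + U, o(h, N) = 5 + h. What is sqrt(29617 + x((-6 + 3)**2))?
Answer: sqrt(29649) ≈ 172.19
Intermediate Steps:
x(U) = 5 + 3*U (x(U) = ((5 + U) + U) + U = (5 + 2*U) + U = 5 + 3*U)
sqrt(29617 + x((-6 + 3)**2)) = sqrt(29617 + (5 + 3*(-6 + 3)**2)) = sqrt(29617 + (5 + 3*(-3)**2)) = sqrt(29617 + (5 + 3*9)) = sqrt(29617 + (5 + 27)) = sqrt(29617 + 32) = sqrt(29649)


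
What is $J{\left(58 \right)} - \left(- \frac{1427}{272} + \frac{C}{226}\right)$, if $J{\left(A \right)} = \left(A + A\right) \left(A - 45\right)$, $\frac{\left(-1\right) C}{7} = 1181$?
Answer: $\frac{47635451}{30736} \approx 1549.8$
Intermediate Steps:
$C = -8267$ ($C = \left(-7\right) 1181 = -8267$)
$J{\left(A \right)} = 2 A \left(-45 + A\right)$
$J{\left(58 \right)} - \left(- \frac{1427}{272} + \frac{C}{226}\right) = 2 \cdot 58 \left(-45 + 58\right) - \left(- \frac{1427}{272} - \frac{8267}{226}\right) = 2 \cdot 58 \cdot 13 - \left(\left(-1427\right) \frac{1}{272} - \frac{8267}{226}\right) = 1508 - \left(- \frac{1427}{272} - \frac{8267}{226}\right) = 1508 - - \frac{1285563}{30736} = 1508 + \frac{1285563}{30736} = \frac{47635451}{30736}$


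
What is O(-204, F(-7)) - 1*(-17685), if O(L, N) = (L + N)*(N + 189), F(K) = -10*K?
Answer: -17021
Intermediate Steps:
O(L, N) = (189 + N)*(L + N) (O(L, N) = (L + N)*(189 + N) = (189 + N)*(L + N))
O(-204, F(-7)) - 1*(-17685) = ((-10*(-7))² + 189*(-204) + 189*(-10*(-7)) - (-2040)*(-7)) - 1*(-17685) = (70² - 38556 + 189*70 - 204*70) + 17685 = (4900 - 38556 + 13230 - 14280) + 17685 = -34706 + 17685 = -17021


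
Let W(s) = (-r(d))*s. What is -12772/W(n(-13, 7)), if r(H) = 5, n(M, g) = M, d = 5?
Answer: -12772/65 ≈ -196.49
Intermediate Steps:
W(s) = -5*s (W(s) = (-1*5)*s = -5*s)
-12772/W(n(-13, 7)) = -12772/((-5*(-13))) = -12772/65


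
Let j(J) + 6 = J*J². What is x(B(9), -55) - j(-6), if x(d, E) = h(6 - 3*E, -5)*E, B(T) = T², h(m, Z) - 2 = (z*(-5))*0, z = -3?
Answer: 112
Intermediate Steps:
h(m, Z) = 2 (h(m, Z) = 2 - 3*(-5)*0 = 2 + 15*0 = 2 + 0 = 2)
x(d, E) = 2*E
j(J) = -6 + J³ (j(J) = -6 + J*J² = -6 + J³)
x(B(9), -55) - j(-6) = 2*(-55) - (-6 + (-6)³) = -110 - (-6 - 216) = -110 - 1*(-222) = -110 + 222 = 112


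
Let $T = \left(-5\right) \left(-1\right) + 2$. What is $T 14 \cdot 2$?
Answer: $196$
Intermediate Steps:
$T = 7$ ($T = 5 + 2 = 7$)
$T 14 \cdot 2 = 7 \cdot 14 \cdot 2 = 98 \cdot 2 = 196$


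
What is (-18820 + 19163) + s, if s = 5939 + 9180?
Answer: 15462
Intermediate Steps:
s = 15119
(-18820 + 19163) + s = (-18820 + 19163) + 15119 = 343 + 15119 = 15462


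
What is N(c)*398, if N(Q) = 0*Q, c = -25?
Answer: 0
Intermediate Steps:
N(Q) = 0
N(c)*398 = 0*398 = 0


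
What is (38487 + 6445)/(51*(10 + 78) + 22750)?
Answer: 22466/13619 ≈ 1.6496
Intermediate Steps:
(38487 + 6445)/(51*(10 + 78) + 22750) = 44932/(51*88 + 22750) = 44932/(4488 + 22750) = 44932/27238 = 44932*(1/27238) = 22466/13619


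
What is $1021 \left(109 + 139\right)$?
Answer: $253208$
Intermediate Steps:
$1021 \left(109 + 139\right) = 1021 \cdot 248 = 253208$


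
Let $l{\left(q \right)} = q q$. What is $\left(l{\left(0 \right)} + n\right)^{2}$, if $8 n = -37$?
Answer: $\frac{1369}{64} \approx 21.391$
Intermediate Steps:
$l{\left(q \right)} = q^{2}$
$n = - \frac{37}{8}$ ($n = \frac{1}{8} \left(-37\right) = - \frac{37}{8} \approx -4.625$)
$\left(l{\left(0 \right)} + n\right)^{2} = \left(0^{2} - \frac{37}{8}\right)^{2} = \left(0 - \frac{37}{8}\right)^{2} = \left(- \frac{37}{8}\right)^{2} = \frac{1369}{64}$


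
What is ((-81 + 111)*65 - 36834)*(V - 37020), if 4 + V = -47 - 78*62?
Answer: 1461883788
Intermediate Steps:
V = -4887 (V = -4 + (-47 - 78*62) = -4 + (-47 - 4836) = -4 - 4883 = -4887)
((-81 + 111)*65 - 36834)*(V - 37020) = ((-81 + 111)*65 - 36834)*(-4887 - 37020) = (30*65 - 36834)*(-41907) = (1950 - 36834)*(-41907) = -34884*(-41907) = 1461883788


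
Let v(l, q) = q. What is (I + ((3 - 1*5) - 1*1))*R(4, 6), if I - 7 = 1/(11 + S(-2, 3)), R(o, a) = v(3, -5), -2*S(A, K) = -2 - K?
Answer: -550/27 ≈ -20.370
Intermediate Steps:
S(A, K) = 1 + K/2 (S(A, K) = -(-2 - K)/2 = 1 + K/2)
R(o, a) = -5
I = 191/27 (I = 7 + 1/(11 + (1 + (1/2)*3)) = 7 + 1/(11 + (1 + 3/2)) = 7 + 1/(11 + 5/2) = 7 + 1/(27/2) = 7 + 2/27 = 191/27 ≈ 7.0741)
(I + ((3 - 1*5) - 1*1))*R(4, 6) = (191/27 + ((3 - 1*5) - 1*1))*(-5) = (191/27 + ((3 - 5) - 1))*(-5) = (191/27 + (-2 - 1))*(-5) = (191/27 - 3)*(-5) = (110/27)*(-5) = -550/27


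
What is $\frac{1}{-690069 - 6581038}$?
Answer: $- \frac{1}{7271107} \approx -1.3753 \cdot 10^{-7}$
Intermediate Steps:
$\frac{1}{-690069 - 6581038} = \frac{1}{-7271107} = - \frac{1}{7271107}$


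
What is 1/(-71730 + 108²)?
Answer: -1/60066 ≈ -1.6648e-5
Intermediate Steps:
1/(-71730 + 108²) = 1/(-71730 + 11664) = 1/(-60066) = -1/60066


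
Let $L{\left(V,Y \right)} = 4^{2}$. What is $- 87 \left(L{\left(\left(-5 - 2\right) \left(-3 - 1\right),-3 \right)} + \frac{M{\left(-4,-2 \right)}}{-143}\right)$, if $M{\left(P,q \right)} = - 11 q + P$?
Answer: $- \frac{197490}{143} \approx -1381.0$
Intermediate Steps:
$L{\left(V,Y \right)} = 16$
$M{\left(P,q \right)} = P - 11 q$
$- 87 \left(L{\left(\left(-5 - 2\right) \left(-3 - 1\right),-3 \right)} + \frac{M{\left(-4,-2 \right)}}{-143}\right) = - 87 \left(16 + \frac{-4 - -22}{-143}\right) = - 87 \left(16 + \left(-4 + 22\right) \left(- \frac{1}{143}\right)\right) = - 87 \left(16 + 18 \left(- \frac{1}{143}\right)\right) = - 87 \left(16 - \frac{18}{143}\right) = \left(-87\right) \frac{2270}{143} = - \frac{197490}{143}$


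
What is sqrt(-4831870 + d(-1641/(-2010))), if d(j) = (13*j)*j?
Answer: I*sqrt(2169022553283)/670 ≈ 2198.1*I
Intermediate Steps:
d(j) = 13*j**2
sqrt(-4831870 + d(-1641/(-2010))) = sqrt(-4831870 + 13*(-1641/(-2010))**2) = sqrt(-4831870 + 13*(-1641*(-1/2010))**2) = sqrt(-4831870 + 13*(547/670)**2) = sqrt(-4831870 + 13*(299209/448900)) = sqrt(-4831870 + 3889717/448900) = sqrt(-2169022553283/448900) = I*sqrt(2169022553283)/670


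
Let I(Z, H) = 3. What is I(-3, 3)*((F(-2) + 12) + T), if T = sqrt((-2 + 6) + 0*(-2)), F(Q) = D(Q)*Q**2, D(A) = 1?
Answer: 54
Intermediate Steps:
F(Q) = Q**2 (F(Q) = 1*Q**2 = Q**2)
T = 2 (T = sqrt(4 + 0) = sqrt(4) = 2)
I(-3, 3)*((F(-2) + 12) + T) = 3*(((-2)**2 + 12) + 2) = 3*((4 + 12) + 2) = 3*(16 + 2) = 3*18 = 54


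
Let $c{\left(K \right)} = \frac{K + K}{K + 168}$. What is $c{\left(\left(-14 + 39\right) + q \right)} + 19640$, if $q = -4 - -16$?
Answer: $\frac{4026274}{205} \approx 19640.0$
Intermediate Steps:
$q = 12$ ($q = -4 + 16 = 12$)
$c{\left(K \right)} = \frac{2 K}{168 + K}$
$c{\left(\left(-14 + 39\right) + q \right)} + 19640 = \frac{2 \left(\left(-14 + 39\right) + 12\right)}{168 + \left(\left(-14 + 39\right) + 12\right)} + 19640 = \frac{2 \left(25 + 12\right)}{168 + \left(25 + 12\right)} + 19640 = 2 \cdot 37 \frac{1}{168 + 37} + 19640 = 2 \cdot 37 \cdot \frac{1}{205} + 19640 = \frac{74}{205} + 19640 = \frac{4026274}{205}$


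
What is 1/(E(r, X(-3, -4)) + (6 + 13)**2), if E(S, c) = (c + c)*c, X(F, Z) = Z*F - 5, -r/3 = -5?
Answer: 1/459 ≈ 0.0021787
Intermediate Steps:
r = 15 (r = -3*(-5) = 15)
X(F, Z) = -5 + F*Z (X(F, Z) = F*Z - 5 = -5 + F*Z)
E(S, c) = 2*c**2 (E(S, c) = (2*c)*c = 2*c**2)
1/(E(r, X(-3, -4)) + (6 + 13)**2) = 1/(2*(-5 - 3*(-4))**2 + (6 + 13)**2) = 1/(2*(-5 + 12)**2 + 19**2) = 1/(2*7**2 + 361) = 1/(2*49 + 361) = 1/(98 + 361) = 1/459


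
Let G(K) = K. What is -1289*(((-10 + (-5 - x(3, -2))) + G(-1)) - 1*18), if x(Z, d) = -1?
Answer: 42537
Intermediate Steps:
-1289*(((-10 + (-5 - x(3, -2))) + G(-1)) - 1*18) = -1289*(((-10 + (-5 - 1*(-1))) - 1) - 1*18) = -1289*(((-10 + (-5 + 1)) - 1) - 18) = -1289*(((-10 - 4) - 1) - 18) = -1289*((-14 - 1) - 18) = -1289*(-15 - 18) = -1289*(-33) = 42537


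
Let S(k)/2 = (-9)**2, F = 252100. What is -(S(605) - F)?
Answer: 251938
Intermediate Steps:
S(k) = 162 (S(k) = 2*(-9)**2 = 2*81 = 162)
-(S(605) - F) = -(162 - 1*252100) = -(162 - 252100) = -1*(-251938) = 251938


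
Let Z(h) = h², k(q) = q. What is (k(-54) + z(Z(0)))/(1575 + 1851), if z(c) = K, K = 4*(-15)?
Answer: -19/571 ≈ -0.033275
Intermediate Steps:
K = -60
z(c) = -60
(k(-54) + z(Z(0)))/(1575 + 1851) = (-54 - 60)/(1575 + 1851) = -114/3426 = -114*1/3426 = -19/571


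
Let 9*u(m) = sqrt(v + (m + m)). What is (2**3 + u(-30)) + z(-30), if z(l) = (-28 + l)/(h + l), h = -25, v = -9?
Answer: 498/55 + I*sqrt(69)/9 ≈ 9.0546 + 0.92296*I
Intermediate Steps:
z(l) = (-28 + l)/(-25 + l)
u(m) = sqrt(-9 + 2*m)/9 (u(m) = sqrt(-9 + (m + m))/9 = sqrt(-9 + 2*m)/9)
(2**3 + u(-30)) + z(-30) = (2**3 + sqrt(-9 + 2*(-30))/9) + (-28 - 30)/(-25 - 30) = (8 + sqrt(-9 - 60)/9) - 58/(-55) = (8 + sqrt(-69)/9) - 1/55*(-58) = (8 + (I*sqrt(69))/9) + 58/55 = (8 + I*sqrt(69)/9) + 58/55 = 498/55 + I*sqrt(69)/9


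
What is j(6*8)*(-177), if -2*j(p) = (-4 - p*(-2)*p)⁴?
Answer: 39763493255600256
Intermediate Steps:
j(p) = -(-4 + 2*p²)⁴/2 (j(p) = -(-4 - p*(-2)*p)⁴/2 = -(-4 - (-2*p)*p)⁴/2 = -(-4 - (-2)*p²)⁴/2 = -(-4 + 2*p²)⁴/2)
j(6*8)*(-177) = -8*(-2 + (6*8)²)⁴*(-177) = -8*(-2 + 48²)⁴*(-177) = -8*(-2 + 2304)⁴*(-177) = -8*2302⁴*(-177) = -8*28081563033616*(-177) = -224652504268928*(-177) = 39763493255600256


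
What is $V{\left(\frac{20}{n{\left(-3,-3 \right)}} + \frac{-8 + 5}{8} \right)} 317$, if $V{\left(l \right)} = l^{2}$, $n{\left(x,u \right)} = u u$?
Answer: $\frac{5607413}{5184} \approx 1081.7$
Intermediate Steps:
$n{\left(x,u \right)} = u^{2}$
$V{\left(\frac{20}{n{\left(-3,-3 \right)}} + \frac{-8 + 5}{8} \right)} 317 = \left(\frac{20}{\left(-3\right)^{2}} + \frac{-8 + 5}{8}\right)^{2} \cdot 317 = \left(\frac{20}{9} - \frac{3}{8}\right)^{2} \cdot 317 = \left(\frac{133}{72}\right)^{2} \cdot 317 = \frac{17689}{5184} \cdot 317 = \frac{5607413}{5184}$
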